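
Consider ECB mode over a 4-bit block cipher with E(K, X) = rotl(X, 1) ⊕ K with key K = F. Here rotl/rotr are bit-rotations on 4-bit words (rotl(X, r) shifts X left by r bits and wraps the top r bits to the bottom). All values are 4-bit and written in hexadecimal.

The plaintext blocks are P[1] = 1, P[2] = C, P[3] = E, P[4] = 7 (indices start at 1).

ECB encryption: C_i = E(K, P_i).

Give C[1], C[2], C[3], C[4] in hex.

C[1]: E(K, 1) = D.
C[2]: E(K, C) = 6.
C[3]: E(K, E) = 2.
C[4]: E(K, 7) = 1.

C[1] = D, C[2] = 6, C[3] = 2, C[4] = 1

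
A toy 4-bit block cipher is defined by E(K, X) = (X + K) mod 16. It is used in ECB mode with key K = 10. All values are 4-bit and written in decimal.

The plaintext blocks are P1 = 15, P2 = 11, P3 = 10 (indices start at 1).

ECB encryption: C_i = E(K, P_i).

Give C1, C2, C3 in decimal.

C1: E(K, 15) = 9.
C2: E(K, 11) = 5.
C3: E(K, 10) = 4.

C1 = 9, C2 = 5, C3 = 4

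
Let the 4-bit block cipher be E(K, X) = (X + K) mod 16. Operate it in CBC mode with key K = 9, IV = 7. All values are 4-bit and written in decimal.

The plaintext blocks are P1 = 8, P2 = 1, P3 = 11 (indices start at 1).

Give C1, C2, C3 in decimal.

C1 = 8, C2 = 2, C3 = 2

CBC encryption: C_i = E(K, P_i ⊕ C_{i−1}), with C_{0} = IV.
C1: P1 ⊕ 7 = 15; E(K, 15) = 8.
C2: P2 ⊕ 8 = 9; E(K, 9) = 2.
C3: P3 ⊕ 2 = 9; E(K, 9) = 2.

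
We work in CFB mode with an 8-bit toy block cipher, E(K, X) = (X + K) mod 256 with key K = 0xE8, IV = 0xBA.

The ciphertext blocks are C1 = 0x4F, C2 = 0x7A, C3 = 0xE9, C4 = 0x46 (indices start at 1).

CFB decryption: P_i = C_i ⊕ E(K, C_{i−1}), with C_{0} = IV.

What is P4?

P4: E(K, 0xE9) = 0xD1; 0x46 ⊕ 0xD1 = 0x97.

P4 = 0x97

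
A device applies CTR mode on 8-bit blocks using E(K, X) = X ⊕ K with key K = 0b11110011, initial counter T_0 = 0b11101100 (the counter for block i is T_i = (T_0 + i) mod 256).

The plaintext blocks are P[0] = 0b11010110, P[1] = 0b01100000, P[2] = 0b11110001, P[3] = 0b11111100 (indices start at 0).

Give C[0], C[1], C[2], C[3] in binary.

CTR encryption: S_i = E(K, T_i) where T_i is the counter for block i; C_i = P_i ⊕ S_i.
C[0]: T = 0b11101100, S = E(K, T) = 0b00011111; 0b11010110 ⊕ 0b00011111 = 0b11001001.
C[1]: T = 0b11101101, S = E(K, T) = 0b00011110; 0b01100000 ⊕ 0b00011110 = 0b01111110.
C[2]: T = 0b11101110, S = E(K, T) = 0b00011101; 0b11110001 ⊕ 0b00011101 = 0b11101100.
C[3]: T = 0b11101111, S = E(K, T) = 0b00011100; 0b11111100 ⊕ 0b00011100 = 0b11100000.

C[0] = 0b11001001, C[1] = 0b01111110, C[2] = 0b11101100, C[3] = 0b11100000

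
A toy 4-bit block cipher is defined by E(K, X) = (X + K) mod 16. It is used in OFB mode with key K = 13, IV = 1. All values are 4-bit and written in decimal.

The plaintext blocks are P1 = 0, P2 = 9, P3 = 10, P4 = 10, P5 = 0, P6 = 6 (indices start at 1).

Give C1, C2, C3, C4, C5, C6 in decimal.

OFB encryption: S_i = E(K, S_{i−1}) with S_{0} = IV; C_i = P_i ⊕ S_i.
C1: S = E(K, 1) = 14; 0 ⊕ 14 = 14.
C2: S = E(K, 14) = 11; 9 ⊕ 11 = 2.
C3: S = E(K, 11) = 8; 10 ⊕ 8 = 2.
C4: S = E(K, 8) = 5; 10 ⊕ 5 = 15.
C5: S = E(K, 5) = 2; 0 ⊕ 2 = 2.
C6: S = E(K, 2) = 15; 6 ⊕ 15 = 9.

C1 = 14, C2 = 2, C3 = 2, C4 = 15, C5 = 2, C6 = 9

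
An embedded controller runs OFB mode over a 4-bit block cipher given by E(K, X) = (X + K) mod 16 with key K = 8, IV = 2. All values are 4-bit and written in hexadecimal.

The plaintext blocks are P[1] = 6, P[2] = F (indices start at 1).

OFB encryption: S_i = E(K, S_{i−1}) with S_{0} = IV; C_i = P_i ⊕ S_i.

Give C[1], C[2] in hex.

C[1]: S = E(K, 2) = A; 6 ⊕ A = C.
C[2]: S = E(K, A) = 2; F ⊕ 2 = D.

C[1] = C, C[2] = D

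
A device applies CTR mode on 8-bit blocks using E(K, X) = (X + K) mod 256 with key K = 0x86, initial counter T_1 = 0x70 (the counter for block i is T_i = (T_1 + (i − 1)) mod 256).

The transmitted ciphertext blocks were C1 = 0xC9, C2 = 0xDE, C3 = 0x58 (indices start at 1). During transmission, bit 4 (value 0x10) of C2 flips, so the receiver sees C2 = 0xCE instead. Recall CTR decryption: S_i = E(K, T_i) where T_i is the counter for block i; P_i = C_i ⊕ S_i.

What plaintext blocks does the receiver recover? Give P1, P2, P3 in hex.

P1 = 0x3F, P2 = 0x39, P3 = 0xA0

Only C2 changed, to 0xCE. In CTR, a change in C_i flips the same bit in P_i only; the keystream is unaffected. Decrypting the received ciphertext:
P1: T = 0x70, S = E(K, T) = 0xF6; 0xC9 ⊕ 0xF6 = 0x3F.
P2: T = 0x71, S = E(K, T) = 0xF7; 0xCE ⊕ 0xF7 = 0x39.
P3: T = 0x72, S = E(K, T) = 0xF8; 0x58 ⊕ 0xF8 = 0xA0.
Blocks that differ from the original plaintext: P2.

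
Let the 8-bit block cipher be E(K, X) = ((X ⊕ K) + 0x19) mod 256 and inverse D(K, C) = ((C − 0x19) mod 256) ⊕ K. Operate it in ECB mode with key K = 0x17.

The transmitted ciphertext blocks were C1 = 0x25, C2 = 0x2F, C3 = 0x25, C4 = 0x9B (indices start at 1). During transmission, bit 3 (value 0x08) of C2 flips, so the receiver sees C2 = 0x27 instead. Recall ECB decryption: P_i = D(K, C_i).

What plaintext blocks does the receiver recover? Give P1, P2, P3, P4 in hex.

Only C2 changed, to 0x27. In ECB, a change in C_i affects only P_i. Decrypting the received ciphertext:
P1: D(K, 0x25) = 0x1B.
P2: D(K, 0x27) = 0x19.
P3: D(K, 0x25) = 0x1B.
P4: D(K, 0x9B) = 0x95.
Blocks that differ from the original plaintext: P2.

P1 = 0x1B, P2 = 0x19, P3 = 0x1B, P4 = 0x95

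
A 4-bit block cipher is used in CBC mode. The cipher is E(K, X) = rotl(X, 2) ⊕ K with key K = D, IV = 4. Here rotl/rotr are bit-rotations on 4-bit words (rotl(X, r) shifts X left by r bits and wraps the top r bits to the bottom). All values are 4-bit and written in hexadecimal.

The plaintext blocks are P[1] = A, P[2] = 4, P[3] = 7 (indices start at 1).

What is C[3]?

C[3] = 5

CBC encryption: C_i = E(K, P_i ⊕ C_{i−1}), with C_{0} = IV.
C[1]: P[1] ⊕ 4 = E; E(K, E) = 6.
C[2]: P[2] ⊕ 6 = 2; E(K, 2) = 5.
C[3]: P[3] ⊕ 5 = 2; E(K, 2) = 5.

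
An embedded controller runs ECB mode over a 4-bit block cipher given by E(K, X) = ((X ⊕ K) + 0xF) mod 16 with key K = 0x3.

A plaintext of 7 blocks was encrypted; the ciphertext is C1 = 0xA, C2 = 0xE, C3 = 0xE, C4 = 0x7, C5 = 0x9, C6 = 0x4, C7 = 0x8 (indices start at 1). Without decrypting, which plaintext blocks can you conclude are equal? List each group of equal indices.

P2 = P3

ECB encrypts each block independently with the same key, so equal ciphertext blocks imply equal plaintext blocks.
C2 = C3 = 0xE, so P2 = P3.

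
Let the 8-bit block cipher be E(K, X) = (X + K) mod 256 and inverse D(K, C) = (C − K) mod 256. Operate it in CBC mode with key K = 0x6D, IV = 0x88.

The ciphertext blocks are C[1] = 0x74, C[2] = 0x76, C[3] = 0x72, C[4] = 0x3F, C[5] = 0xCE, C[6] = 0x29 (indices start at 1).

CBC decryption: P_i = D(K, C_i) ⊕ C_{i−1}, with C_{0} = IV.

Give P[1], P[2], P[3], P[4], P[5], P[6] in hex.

P[1] = 0x8F, P[2] = 0x7D, P[3] = 0x73, P[4] = 0xA0, P[5] = 0x5E, P[6] = 0x72

P[1]: D(K, 0x74) = 0x07; 0x07 ⊕ 0x88 = 0x8F.
P[2]: D(K, 0x76) = 0x09; 0x09 ⊕ 0x74 = 0x7D.
P[3]: D(K, 0x72) = 0x05; 0x05 ⊕ 0x76 = 0x73.
P[4]: D(K, 0x3F) = 0xD2; 0xD2 ⊕ 0x72 = 0xA0.
P[5]: D(K, 0xCE) = 0x61; 0x61 ⊕ 0x3F = 0x5E.
P[6]: D(K, 0x29) = 0xBC; 0xBC ⊕ 0xCE = 0x72.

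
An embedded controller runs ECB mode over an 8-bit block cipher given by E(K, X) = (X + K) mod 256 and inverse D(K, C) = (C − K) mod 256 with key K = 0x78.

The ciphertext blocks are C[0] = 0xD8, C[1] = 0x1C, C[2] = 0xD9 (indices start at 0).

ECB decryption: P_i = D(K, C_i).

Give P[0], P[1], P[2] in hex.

P[0] = 0x60, P[1] = 0xA4, P[2] = 0x61

P[0]: D(K, 0xD8) = 0x60.
P[1]: D(K, 0x1C) = 0xA4.
P[2]: D(K, 0xD9) = 0x61.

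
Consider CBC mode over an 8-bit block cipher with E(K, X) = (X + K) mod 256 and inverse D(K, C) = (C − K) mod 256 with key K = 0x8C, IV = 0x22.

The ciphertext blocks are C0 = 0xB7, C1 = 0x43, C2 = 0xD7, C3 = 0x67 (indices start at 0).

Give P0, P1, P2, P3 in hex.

CBC decryption: P_i = D(K, C_i) ⊕ C_{i−1}, with C_{−1} = IV.
P0: D(K, 0xB7) = 0x2B; 0x2B ⊕ 0x22 = 0x09.
P1: D(K, 0x43) = 0xB7; 0xB7 ⊕ 0xB7 = 0x00.
P2: D(K, 0xD7) = 0x4B; 0x4B ⊕ 0x43 = 0x08.
P3: D(K, 0x67) = 0xDB; 0xDB ⊕ 0xD7 = 0x0C.

P0 = 0x09, P1 = 0x00, P2 = 0x08, P3 = 0x0C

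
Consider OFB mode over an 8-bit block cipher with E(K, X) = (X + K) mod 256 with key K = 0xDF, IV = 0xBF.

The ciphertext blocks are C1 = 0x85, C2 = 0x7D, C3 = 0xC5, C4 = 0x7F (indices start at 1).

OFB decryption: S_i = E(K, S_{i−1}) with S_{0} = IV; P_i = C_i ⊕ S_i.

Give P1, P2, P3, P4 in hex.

P1: S = E(K, 0xBF) = 0x9E; 0x85 ⊕ 0x9E = 0x1B.
P2: S = E(K, 0x9E) = 0x7D; 0x7D ⊕ 0x7D = 0x00.
P3: S = E(K, 0x7D) = 0x5C; 0xC5 ⊕ 0x5C = 0x99.
P4: S = E(K, 0x5C) = 0x3B; 0x7F ⊕ 0x3B = 0x44.

P1 = 0x1B, P2 = 0x00, P3 = 0x99, P4 = 0x44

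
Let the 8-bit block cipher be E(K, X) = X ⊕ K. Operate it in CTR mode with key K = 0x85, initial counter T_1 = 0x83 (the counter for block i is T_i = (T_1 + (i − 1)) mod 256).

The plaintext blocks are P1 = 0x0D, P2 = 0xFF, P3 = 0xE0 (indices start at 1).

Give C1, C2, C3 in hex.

CTR encryption: S_i = E(K, T_i) where T_i is the counter for block i; C_i = P_i ⊕ S_i.
C1: T = 0x83, S = E(K, T) = 0x06; 0x0D ⊕ 0x06 = 0x0B.
C2: T = 0x84, S = E(K, T) = 0x01; 0xFF ⊕ 0x01 = 0xFE.
C3: T = 0x85, S = E(K, T) = 0x00; 0xE0 ⊕ 0x00 = 0xE0.

C1 = 0x0B, C2 = 0xFE, C3 = 0xE0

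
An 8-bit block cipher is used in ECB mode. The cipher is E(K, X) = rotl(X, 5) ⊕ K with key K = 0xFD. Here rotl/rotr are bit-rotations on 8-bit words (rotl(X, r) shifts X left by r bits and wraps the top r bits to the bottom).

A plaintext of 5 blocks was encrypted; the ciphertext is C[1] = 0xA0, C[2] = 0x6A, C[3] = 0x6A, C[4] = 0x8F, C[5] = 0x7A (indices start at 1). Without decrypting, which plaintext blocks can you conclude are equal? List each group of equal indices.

P[2] = P[3]

ECB encrypts each block independently with the same key, so equal ciphertext blocks imply equal plaintext blocks.
C[2] = C[3] = 0x6A, so P[2] = P[3].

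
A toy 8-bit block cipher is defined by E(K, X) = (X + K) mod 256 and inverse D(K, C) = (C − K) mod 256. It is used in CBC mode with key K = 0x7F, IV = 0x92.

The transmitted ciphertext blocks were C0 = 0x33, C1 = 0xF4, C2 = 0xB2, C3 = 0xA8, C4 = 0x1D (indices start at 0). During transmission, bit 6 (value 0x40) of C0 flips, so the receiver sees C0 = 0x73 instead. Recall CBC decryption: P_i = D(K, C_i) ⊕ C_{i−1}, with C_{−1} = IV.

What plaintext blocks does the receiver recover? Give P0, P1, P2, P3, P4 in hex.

P0 = 0x66, P1 = 0x06, P2 = 0xC7, P3 = 0x9B, P4 = 0x36

Only C0 changed, to 0x73. In CBC, a change in C_i garbles P_i and flips the same bit in P_{i+1}. Decrypting the received ciphertext:
P0: D(K, 0x73) = 0xF4; 0xF4 ⊕ 0x92 = 0x66.
P1: D(K, 0xF4) = 0x75; 0x75 ⊕ 0x73 = 0x06.
P2: D(K, 0xB2) = 0x33; 0x33 ⊕ 0xF4 = 0xC7.
P3: D(K, 0xA8) = 0x29; 0x29 ⊕ 0xB2 = 0x9B.
P4: D(K, 0x1D) = 0x9E; 0x9E ⊕ 0xA8 = 0x36.
Blocks that differ from the original plaintext: P0, P1.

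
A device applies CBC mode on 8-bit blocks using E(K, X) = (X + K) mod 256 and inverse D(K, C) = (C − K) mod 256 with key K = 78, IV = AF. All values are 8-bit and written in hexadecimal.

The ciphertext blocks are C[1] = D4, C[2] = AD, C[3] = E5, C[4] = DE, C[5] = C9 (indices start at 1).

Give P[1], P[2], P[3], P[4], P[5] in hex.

P[1] = F3, P[2] = E1, P[3] = C0, P[4] = 83, P[5] = 8F

CBC decryption: P_i = D(K, C_i) ⊕ C_{i−1}, with C_{0} = IV.
P[1]: D(K, D4) = 5C; 5C ⊕ AF = F3.
P[2]: D(K, AD) = 35; 35 ⊕ D4 = E1.
P[3]: D(K, E5) = 6D; 6D ⊕ AD = C0.
P[4]: D(K, DE) = 66; 66 ⊕ E5 = 83.
P[5]: D(K, C9) = 51; 51 ⊕ DE = 8F.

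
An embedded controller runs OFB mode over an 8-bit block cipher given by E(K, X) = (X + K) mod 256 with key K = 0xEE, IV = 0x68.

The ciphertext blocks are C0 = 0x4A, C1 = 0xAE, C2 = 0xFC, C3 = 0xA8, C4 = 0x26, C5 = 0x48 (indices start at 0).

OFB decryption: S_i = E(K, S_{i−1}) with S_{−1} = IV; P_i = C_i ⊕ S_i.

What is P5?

P5 = 0xB4

P0: S = E(K, 0x68) = 0x56; 0x4A ⊕ 0x56 = 0x1C.
P1: S = E(K, 0x56) = 0x44; 0xAE ⊕ 0x44 = 0xEA.
P2: S = E(K, 0x44) = 0x32; 0xFC ⊕ 0x32 = 0xCE.
P3: S = E(K, 0x32) = 0x20; 0xA8 ⊕ 0x20 = 0x88.
P4: S = E(K, 0x20) = 0x0E; 0x26 ⊕ 0x0E = 0x28.
P5: S = E(K, 0x0E) = 0xFC; 0x48 ⊕ 0xFC = 0xB4.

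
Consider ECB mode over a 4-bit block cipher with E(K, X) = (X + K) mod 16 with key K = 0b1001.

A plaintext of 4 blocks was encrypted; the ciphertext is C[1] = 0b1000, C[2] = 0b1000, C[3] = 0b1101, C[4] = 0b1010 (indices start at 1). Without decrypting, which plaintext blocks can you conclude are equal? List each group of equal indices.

ECB encrypts each block independently with the same key, so equal ciphertext blocks imply equal plaintext blocks.
C[1] = C[2] = 0b1000, so P[1] = P[2].

P[1] = P[2]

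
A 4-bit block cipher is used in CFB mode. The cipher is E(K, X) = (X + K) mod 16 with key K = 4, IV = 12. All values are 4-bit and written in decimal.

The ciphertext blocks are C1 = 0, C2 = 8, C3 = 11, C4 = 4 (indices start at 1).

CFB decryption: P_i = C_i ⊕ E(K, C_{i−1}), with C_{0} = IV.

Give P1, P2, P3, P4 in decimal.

P1 = 0, P2 = 12, P3 = 7, P4 = 11

P1: E(K, 12) = 0; 0 ⊕ 0 = 0.
P2: E(K, 0) = 4; 8 ⊕ 4 = 12.
P3: E(K, 8) = 12; 11 ⊕ 12 = 7.
P4: E(K, 11) = 15; 4 ⊕ 15 = 11.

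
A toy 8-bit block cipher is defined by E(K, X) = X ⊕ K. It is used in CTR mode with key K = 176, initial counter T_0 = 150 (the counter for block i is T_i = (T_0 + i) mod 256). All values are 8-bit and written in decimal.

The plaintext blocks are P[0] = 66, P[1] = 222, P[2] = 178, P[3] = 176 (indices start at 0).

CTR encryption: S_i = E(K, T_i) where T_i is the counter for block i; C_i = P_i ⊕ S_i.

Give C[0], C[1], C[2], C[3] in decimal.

C[0]: T = 150, S = E(K, T) = 38; 66 ⊕ 38 = 100.
C[1]: T = 151, S = E(K, T) = 39; 222 ⊕ 39 = 249.
C[2]: T = 152, S = E(K, T) = 40; 178 ⊕ 40 = 154.
C[3]: T = 153, S = E(K, T) = 41; 176 ⊕ 41 = 153.

C[0] = 100, C[1] = 249, C[2] = 154, C[3] = 153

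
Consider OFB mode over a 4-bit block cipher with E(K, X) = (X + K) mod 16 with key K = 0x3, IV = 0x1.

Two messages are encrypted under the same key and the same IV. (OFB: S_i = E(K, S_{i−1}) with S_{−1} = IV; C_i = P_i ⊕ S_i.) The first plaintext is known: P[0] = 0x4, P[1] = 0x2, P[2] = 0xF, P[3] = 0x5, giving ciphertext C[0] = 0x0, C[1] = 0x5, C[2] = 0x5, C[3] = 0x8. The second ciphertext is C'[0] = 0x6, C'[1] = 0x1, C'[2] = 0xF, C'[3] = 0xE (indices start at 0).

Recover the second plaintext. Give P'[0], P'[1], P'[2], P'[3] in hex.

In OFB with a reused IV, both messages share the same keystream S_i, so C_i ⊕ C'_i = P_i ⊕ P'_i and thus P'_i = P_i ⊕ C_i ⊕ C'_i.
P'[0]: 0x4 ⊕ 0x0 ⊕ 0x6 = 0x2.
P'[1]: 0x2 ⊕ 0x5 ⊕ 0x1 = 0x6.
P'[2]: 0xF ⊕ 0x5 ⊕ 0xF = 0x5.
P'[3]: 0x5 ⊕ 0x8 ⊕ 0xE = 0x3.

P'[0] = 0x2, P'[1] = 0x6, P'[2] = 0x5, P'[3] = 0x3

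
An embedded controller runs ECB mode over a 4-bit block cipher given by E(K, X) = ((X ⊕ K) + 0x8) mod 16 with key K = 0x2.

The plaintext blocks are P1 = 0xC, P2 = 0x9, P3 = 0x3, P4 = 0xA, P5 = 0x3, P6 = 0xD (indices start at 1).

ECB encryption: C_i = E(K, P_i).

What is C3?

C3 = 0x9

C3: E(K, 0x3) = 0x9.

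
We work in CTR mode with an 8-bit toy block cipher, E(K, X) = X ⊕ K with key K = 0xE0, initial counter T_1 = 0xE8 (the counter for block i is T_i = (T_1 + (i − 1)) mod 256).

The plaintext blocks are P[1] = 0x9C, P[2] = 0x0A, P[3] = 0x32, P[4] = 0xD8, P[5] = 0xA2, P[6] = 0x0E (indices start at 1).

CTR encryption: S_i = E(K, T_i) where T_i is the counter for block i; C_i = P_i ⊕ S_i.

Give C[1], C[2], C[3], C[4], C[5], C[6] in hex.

C[1]: T = 0xE8, S = E(K, T) = 0x08; 0x9C ⊕ 0x08 = 0x94.
C[2]: T = 0xE9, S = E(K, T) = 0x09; 0x0A ⊕ 0x09 = 0x03.
C[3]: T = 0xEA, S = E(K, T) = 0x0A; 0x32 ⊕ 0x0A = 0x38.
C[4]: T = 0xEB, S = E(K, T) = 0x0B; 0xD8 ⊕ 0x0B = 0xD3.
C[5]: T = 0xEC, S = E(K, T) = 0x0C; 0xA2 ⊕ 0x0C = 0xAE.
C[6]: T = 0xED, S = E(K, T) = 0x0D; 0x0E ⊕ 0x0D = 0x03.

C[1] = 0x94, C[2] = 0x03, C[3] = 0x38, C[4] = 0xD3, C[5] = 0xAE, C[6] = 0x03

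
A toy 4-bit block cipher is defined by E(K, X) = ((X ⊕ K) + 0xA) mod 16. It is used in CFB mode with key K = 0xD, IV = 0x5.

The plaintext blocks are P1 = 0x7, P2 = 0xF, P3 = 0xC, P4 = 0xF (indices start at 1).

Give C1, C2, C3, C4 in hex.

C1 = 0x5, C2 = 0xD, C3 = 0x6, C4 = 0xA

CFB encryption: C_i = P_i ⊕ E(K, C_{i−1}), with C_{0} = IV.
C1: E(K, 0x5) = 0x2; 0x7 ⊕ 0x2 = 0x5.
C2: E(K, 0x5) = 0x2; 0xF ⊕ 0x2 = 0xD.
C3: E(K, 0xD) = 0xA; 0xC ⊕ 0xA = 0x6.
C4: E(K, 0x6) = 0x5; 0xF ⊕ 0x5 = 0xA.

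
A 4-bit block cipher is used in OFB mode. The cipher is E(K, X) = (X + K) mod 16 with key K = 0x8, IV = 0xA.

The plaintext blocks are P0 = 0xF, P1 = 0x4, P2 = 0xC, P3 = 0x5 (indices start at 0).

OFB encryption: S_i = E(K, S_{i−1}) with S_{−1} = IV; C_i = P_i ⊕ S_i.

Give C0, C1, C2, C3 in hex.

C0: S = E(K, 0xA) = 0x2; 0xF ⊕ 0x2 = 0xD.
C1: S = E(K, 0x2) = 0xA; 0x4 ⊕ 0xA = 0xE.
C2: S = E(K, 0xA) = 0x2; 0xC ⊕ 0x2 = 0xE.
C3: S = E(K, 0x2) = 0xA; 0x5 ⊕ 0xA = 0xF.

C0 = 0xD, C1 = 0xE, C2 = 0xE, C3 = 0xF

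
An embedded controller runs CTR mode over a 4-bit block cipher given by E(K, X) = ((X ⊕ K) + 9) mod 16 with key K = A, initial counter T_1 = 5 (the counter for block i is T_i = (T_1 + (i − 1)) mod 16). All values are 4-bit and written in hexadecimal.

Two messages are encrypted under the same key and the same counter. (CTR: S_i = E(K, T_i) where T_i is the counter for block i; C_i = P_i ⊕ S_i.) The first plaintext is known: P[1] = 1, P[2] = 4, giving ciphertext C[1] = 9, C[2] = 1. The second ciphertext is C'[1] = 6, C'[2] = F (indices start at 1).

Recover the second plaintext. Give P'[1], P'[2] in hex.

In CTR with a reused counter, both messages share the same keystream S_i, so C_i ⊕ C'_i = P_i ⊕ P'_i and thus P'_i = P_i ⊕ C_i ⊕ C'_i.
P'[1]: 1 ⊕ 9 ⊕ 6 = E.
P'[2]: 4 ⊕ 1 ⊕ F = A.

P'[1] = E, P'[2] = A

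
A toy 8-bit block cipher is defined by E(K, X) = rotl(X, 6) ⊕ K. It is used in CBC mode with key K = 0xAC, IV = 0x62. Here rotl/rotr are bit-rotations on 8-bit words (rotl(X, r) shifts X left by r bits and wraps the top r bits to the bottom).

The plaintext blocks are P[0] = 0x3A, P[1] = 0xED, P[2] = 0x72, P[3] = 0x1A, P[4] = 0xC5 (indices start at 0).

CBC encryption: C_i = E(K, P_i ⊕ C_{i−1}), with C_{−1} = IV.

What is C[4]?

C[0]: P[0] ⊕ 0x62 = 0x58; E(K, 0x58) = 0xBA.
C[1]: P[1] ⊕ 0xBA = 0x57; E(K, 0x57) = 0x79.
C[2]: P[2] ⊕ 0x79 = 0x0B; E(K, 0x0B) = 0x6E.
C[3]: P[3] ⊕ 0x6E = 0x74; E(K, 0x74) = 0xB1.
C[4]: P[4] ⊕ 0xB1 = 0x74; E(K, 0x74) = 0xB1.

C[4] = 0xB1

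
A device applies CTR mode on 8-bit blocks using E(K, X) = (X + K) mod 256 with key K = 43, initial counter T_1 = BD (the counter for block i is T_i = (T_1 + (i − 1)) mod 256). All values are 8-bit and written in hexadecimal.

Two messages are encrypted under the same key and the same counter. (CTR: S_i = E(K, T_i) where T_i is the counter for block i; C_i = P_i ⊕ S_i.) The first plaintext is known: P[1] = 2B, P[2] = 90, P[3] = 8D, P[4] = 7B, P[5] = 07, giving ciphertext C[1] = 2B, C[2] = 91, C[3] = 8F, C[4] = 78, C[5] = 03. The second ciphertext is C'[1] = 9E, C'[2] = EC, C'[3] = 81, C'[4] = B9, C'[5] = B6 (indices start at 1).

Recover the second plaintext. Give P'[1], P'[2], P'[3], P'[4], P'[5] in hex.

P'[1] = 9E, P'[2] = ED, P'[3] = 83, P'[4] = BA, P'[5] = B2

In CTR with a reused counter, both messages share the same keystream S_i, so C_i ⊕ C'_i = P_i ⊕ P'_i and thus P'_i = P_i ⊕ C_i ⊕ C'_i.
P'[1]: 2B ⊕ 2B ⊕ 9E = 9E.
P'[2]: 90 ⊕ 91 ⊕ EC = ED.
P'[3]: 8D ⊕ 8F ⊕ 81 = 83.
P'[4]: 7B ⊕ 78 ⊕ B9 = BA.
P'[5]: 07 ⊕ 03 ⊕ B6 = B2.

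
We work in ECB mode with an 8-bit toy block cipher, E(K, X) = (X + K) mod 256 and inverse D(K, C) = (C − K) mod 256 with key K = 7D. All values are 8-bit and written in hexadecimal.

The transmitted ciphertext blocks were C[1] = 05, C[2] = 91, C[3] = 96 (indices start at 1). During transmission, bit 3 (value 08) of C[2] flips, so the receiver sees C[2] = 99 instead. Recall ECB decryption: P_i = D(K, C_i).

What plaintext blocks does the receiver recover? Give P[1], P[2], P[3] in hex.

P[1] = 88, P[2] = 1C, P[3] = 19

Only C[2] changed, to 99. In ECB, a change in C_i affects only P_i. Decrypting the received ciphertext:
P[1]: D(K, 05) = 88.
P[2]: D(K, 99) = 1C.
P[3]: D(K, 96) = 19.
Blocks that differ from the original plaintext: P[2].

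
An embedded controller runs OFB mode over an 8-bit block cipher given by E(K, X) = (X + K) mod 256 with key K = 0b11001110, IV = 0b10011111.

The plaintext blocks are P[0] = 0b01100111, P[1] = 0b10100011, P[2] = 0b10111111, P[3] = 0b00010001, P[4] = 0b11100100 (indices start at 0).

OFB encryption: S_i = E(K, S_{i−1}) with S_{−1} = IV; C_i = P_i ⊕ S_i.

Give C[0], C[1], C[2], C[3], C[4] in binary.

C[0] = 0b00001010, C[1] = 0b10011000, C[2] = 0b10110110, C[3] = 0b11000110, C[4] = 0b01000001

C[0]: S = E(K, 0b10011111) = 0b01101101; 0b01100111 ⊕ 0b01101101 = 0b00001010.
C[1]: S = E(K, 0b01101101) = 0b00111011; 0b10100011 ⊕ 0b00111011 = 0b10011000.
C[2]: S = E(K, 0b00111011) = 0b00001001; 0b10111111 ⊕ 0b00001001 = 0b10110110.
C[3]: S = E(K, 0b00001001) = 0b11010111; 0b00010001 ⊕ 0b11010111 = 0b11000110.
C[4]: S = E(K, 0b11010111) = 0b10100101; 0b11100100 ⊕ 0b10100101 = 0b01000001.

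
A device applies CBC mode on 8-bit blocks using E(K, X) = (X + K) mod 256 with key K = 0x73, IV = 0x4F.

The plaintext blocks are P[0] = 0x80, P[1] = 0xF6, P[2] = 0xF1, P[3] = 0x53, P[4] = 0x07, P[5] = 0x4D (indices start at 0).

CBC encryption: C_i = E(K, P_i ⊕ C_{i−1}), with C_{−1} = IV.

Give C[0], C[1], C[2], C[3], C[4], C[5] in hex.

C[0]: P[0] ⊕ 0x4F = 0xCF; E(K, 0xCF) = 0x42.
C[1]: P[1] ⊕ 0x42 = 0xB4; E(K, 0xB4) = 0x27.
C[2]: P[2] ⊕ 0x27 = 0xD6; E(K, 0xD6) = 0x49.
C[3]: P[3] ⊕ 0x49 = 0x1A; E(K, 0x1A) = 0x8D.
C[4]: P[4] ⊕ 0x8D = 0x8A; E(K, 0x8A) = 0xFD.
C[5]: P[5] ⊕ 0xFD = 0xB0; E(K, 0xB0) = 0x23.

C[0] = 0x42, C[1] = 0x27, C[2] = 0x49, C[3] = 0x8D, C[4] = 0xFD, C[5] = 0x23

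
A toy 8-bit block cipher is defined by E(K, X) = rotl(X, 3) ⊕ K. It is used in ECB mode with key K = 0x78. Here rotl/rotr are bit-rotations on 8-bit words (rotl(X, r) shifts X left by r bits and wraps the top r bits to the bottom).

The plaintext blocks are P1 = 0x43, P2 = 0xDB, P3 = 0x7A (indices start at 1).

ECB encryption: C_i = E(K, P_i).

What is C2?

C2 = 0xA6

C2: E(K, 0xDB) = 0xA6.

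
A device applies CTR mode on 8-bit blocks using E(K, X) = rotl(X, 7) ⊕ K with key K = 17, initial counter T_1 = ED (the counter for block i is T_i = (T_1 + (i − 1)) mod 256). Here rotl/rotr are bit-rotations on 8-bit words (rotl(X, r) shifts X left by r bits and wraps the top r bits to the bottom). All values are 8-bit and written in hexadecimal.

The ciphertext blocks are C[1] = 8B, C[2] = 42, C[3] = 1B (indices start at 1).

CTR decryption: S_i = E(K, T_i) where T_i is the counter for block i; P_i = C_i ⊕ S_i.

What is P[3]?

P[3]: T = EF, S = E(K, T) = E0; 1B ⊕ E0 = FB.

P[3] = FB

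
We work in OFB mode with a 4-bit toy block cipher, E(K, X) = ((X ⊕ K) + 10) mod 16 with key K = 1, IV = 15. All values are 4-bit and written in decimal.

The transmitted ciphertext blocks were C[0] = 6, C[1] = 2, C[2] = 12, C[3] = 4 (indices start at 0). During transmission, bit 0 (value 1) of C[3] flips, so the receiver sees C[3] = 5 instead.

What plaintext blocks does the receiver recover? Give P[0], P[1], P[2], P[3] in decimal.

P[0] = 14, P[1] = 1, P[2] = 0, P[3] = 2

OFB decryption: S_i = E(K, S_{i−1}) with S_{−1} = IV; P_i = C_i ⊕ S_i.
Only C[3] changed, to 5. In OFB, a change in C_i flips the same bit in P_i only; the keystream is unaffected. Decrypting the received ciphertext:
P[0]: S = E(K, 15) = 8; 6 ⊕ 8 = 14.
P[1]: S = E(K, 8) = 3; 2 ⊕ 3 = 1.
P[2]: S = E(K, 3) = 12; 12 ⊕ 12 = 0.
P[3]: S = E(K, 12) = 7; 5 ⊕ 7 = 2.
Blocks that differ from the original plaintext: P[3].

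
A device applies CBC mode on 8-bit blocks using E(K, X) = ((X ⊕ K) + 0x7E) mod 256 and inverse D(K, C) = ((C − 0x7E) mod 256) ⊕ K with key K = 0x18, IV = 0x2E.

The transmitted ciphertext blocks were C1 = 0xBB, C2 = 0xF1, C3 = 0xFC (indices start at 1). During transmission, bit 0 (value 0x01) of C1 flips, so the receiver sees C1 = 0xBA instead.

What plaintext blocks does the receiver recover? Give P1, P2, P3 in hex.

CBC decryption: P_i = D(K, C_i) ⊕ C_{i−1}, with C_{0} = IV.
Only C1 changed, to 0xBA. In CBC, a change in C_i garbles P_i and flips the same bit in P_{i+1}. Decrypting the received ciphertext:
P1: D(K, 0xBA) = 0x24; 0x24 ⊕ 0x2E = 0x0A.
P2: D(K, 0xF1) = 0x6B; 0x6B ⊕ 0xBA = 0xD1.
P3: D(K, 0xFC) = 0x66; 0x66 ⊕ 0xF1 = 0x97.
Blocks that differ from the original plaintext: P1, P2.

P1 = 0x0A, P2 = 0xD1, P3 = 0x97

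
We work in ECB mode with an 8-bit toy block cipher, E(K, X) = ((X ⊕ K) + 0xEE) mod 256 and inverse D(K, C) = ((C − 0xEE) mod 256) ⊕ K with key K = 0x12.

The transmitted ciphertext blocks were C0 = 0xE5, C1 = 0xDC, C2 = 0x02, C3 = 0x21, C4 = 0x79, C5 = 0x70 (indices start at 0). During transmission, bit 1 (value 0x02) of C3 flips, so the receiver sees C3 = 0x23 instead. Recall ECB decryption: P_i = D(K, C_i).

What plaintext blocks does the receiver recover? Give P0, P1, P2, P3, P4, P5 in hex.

P0 = 0xE5, P1 = 0xFC, P2 = 0x06, P3 = 0x27, P4 = 0x99, P5 = 0x90

Only C3 changed, to 0x23. In ECB, a change in C_i affects only P_i. Decrypting the received ciphertext:
P0: D(K, 0xE5) = 0xE5.
P1: D(K, 0xDC) = 0xFC.
P2: D(K, 0x02) = 0x06.
P3: D(K, 0x23) = 0x27.
P4: D(K, 0x79) = 0x99.
P5: D(K, 0x70) = 0x90.
Blocks that differ from the original plaintext: P3.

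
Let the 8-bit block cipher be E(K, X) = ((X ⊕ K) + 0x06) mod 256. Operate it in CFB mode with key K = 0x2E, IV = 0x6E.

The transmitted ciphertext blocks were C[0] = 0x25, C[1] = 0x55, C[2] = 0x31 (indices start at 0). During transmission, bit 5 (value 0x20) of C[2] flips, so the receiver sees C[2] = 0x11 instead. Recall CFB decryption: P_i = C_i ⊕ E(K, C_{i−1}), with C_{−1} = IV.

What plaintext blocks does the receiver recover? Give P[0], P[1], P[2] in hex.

P[0] = 0x63, P[1] = 0x44, P[2] = 0x90

Only C[2] changed, to 0x11. In CFB, a change in C_i flips the same bit in P_i and garbles P_{i+1}. Decrypting the received ciphertext:
P[0]: E(K, 0x6E) = 0x46; 0x25 ⊕ 0x46 = 0x63.
P[1]: E(K, 0x25) = 0x11; 0x55 ⊕ 0x11 = 0x44.
P[2]: E(K, 0x55) = 0x81; 0x11 ⊕ 0x81 = 0x90.
Blocks that differ from the original plaintext: P[2].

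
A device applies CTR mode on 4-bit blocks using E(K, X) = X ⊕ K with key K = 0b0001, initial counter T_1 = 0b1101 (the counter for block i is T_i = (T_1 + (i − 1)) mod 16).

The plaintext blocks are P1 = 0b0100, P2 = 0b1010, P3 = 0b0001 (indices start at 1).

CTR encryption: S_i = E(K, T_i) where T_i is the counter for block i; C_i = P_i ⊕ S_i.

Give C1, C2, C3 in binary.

C1 = 0b1000, C2 = 0b0101, C3 = 0b1111

C1: T = 0b1101, S = E(K, T) = 0b1100; 0b0100 ⊕ 0b1100 = 0b1000.
C2: T = 0b1110, S = E(K, T) = 0b1111; 0b1010 ⊕ 0b1111 = 0b0101.
C3: T = 0b1111, S = E(K, T) = 0b1110; 0b0001 ⊕ 0b1110 = 0b1111.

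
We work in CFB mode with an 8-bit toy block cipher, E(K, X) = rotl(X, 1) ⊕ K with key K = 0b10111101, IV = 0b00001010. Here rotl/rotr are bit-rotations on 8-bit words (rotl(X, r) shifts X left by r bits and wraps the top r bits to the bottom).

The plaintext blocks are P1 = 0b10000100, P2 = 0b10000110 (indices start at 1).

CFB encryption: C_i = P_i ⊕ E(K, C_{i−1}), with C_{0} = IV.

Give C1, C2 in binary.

C1 = 0b00101101, C2 = 0b01100001

C1: E(K, 0b00001010) = 0b10101001; 0b10000100 ⊕ 0b10101001 = 0b00101101.
C2: E(K, 0b00101101) = 0b11100111; 0b10000110 ⊕ 0b11100111 = 0b01100001.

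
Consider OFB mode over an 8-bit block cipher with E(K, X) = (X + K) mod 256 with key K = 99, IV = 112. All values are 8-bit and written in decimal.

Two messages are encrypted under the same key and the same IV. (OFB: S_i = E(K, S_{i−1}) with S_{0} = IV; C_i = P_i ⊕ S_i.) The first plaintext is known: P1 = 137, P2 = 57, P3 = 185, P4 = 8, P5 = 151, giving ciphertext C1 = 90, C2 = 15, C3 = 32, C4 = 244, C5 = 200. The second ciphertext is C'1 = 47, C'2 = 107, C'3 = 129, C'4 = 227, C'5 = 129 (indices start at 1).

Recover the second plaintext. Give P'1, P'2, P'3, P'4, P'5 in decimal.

In OFB with a reused IV, both messages share the same keystream S_i, so C_i ⊕ C'_i = P_i ⊕ P'_i and thus P'_i = P_i ⊕ C_i ⊕ C'_i.
P'1: 137 ⊕ 90 ⊕ 47 = 252.
P'2: 57 ⊕ 15 ⊕ 107 = 93.
P'3: 185 ⊕ 32 ⊕ 129 = 24.
P'4: 8 ⊕ 244 ⊕ 227 = 31.
P'5: 151 ⊕ 200 ⊕ 129 = 222.

P'1 = 252, P'2 = 93, P'3 = 24, P'4 = 31, P'5 = 222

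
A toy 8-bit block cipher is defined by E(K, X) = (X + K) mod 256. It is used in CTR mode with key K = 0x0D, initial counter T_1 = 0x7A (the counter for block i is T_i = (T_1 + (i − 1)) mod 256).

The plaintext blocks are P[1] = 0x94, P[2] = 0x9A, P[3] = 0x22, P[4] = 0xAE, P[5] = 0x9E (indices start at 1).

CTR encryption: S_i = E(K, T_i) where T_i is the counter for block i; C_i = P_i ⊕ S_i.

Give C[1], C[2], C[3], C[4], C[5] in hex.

C[1]: T = 0x7A, S = E(K, T) = 0x87; 0x94 ⊕ 0x87 = 0x13.
C[2]: T = 0x7B, S = E(K, T) = 0x88; 0x9A ⊕ 0x88 = 0x12.
C[3]: T = 0x7C, S = E(K, T) = 0x89; 0x22 ⊕ 0x89 = 0xAB.
C[4]: T = 0x7D, S = E(K, T) = 0x8A; 0xAE ⊕ 0x8A = 0x24.
C[5]: T = 0x7E, S = E(K, T) = 0x8B; 0x9E ⊕ 0x8B = 0x15.

C[1] = 0x13, C[2] = 0x12, C[3] = 0xAB, C[4] = 0x24, C[5] = 0x15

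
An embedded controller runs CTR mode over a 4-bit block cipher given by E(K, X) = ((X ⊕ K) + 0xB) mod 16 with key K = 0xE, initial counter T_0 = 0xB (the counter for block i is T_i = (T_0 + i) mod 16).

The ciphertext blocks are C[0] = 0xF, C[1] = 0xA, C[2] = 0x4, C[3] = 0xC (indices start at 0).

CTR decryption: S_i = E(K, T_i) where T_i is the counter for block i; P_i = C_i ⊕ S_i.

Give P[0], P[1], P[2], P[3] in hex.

P[0]: T = 0xB, S = E(K, T) = 0x0; 0xF ⊕ 0x0 = 0xF.
P[1]: T = 0xC, S = E(K, T) = 0xD; 0xA ⊕ 0xD = 0x7.
P[2]: T = 0xD, S = E(K, T) = 0xE; 0x4 ⊕ 0xE = 0xA.
P[3]: T = 0xE, S = E(K, T) = 0xB; 0xC ⊕ 0xB = 0x7.

P[0] = 0xF, P[1] = 0x7, P[2] = 0xA, P[3] = 0x7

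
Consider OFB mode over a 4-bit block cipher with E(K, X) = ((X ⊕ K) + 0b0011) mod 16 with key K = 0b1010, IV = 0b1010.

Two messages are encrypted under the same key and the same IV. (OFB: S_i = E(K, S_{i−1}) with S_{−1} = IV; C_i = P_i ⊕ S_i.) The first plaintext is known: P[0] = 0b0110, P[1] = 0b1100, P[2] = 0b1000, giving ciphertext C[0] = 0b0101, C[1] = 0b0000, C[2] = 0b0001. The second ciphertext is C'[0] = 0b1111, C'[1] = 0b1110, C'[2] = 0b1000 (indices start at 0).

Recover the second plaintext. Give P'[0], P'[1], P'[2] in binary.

P'[0] = 0b1100, P'[1] = 0b0010, P'[2] = 0b0001

In OFB with a reused IV, both messages share the same keystream S_i, so C_i ⊕ C'_i = P_i ⊕ P'_i and thus P'_i = P_i ⊕ C_i ⊕ C'_i.
P'[0]: 0b0110 ⊕ 0b0101 ⊕ 0b1111 = 0b1100.
P'[1]: 0b1100 ⊕ 0b0000 ⊕ 0b1110 = 0b0010.
P'[2]: 0b1000 ⊕ 0b0001 ⊕ 0b1000 = 0b0001.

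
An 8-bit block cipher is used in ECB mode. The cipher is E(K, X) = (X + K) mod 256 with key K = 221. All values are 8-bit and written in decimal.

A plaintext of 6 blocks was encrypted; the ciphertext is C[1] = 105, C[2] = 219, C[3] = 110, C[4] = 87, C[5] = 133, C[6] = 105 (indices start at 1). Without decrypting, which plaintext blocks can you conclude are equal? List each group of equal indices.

ECB encrypts each block independently with the same key, so equal ciphertext blocks imply equal plaintext blocks.
C[1] = C[6] = 105, so P[1] = P[6].

P[1] = P[6]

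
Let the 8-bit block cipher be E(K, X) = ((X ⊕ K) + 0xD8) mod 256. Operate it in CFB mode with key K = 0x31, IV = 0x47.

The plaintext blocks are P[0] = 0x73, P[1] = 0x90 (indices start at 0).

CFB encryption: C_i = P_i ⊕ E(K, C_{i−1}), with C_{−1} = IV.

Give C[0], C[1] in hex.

C[0] = 0x3D, C[1] = 0x74

C[0]: E(K, 0x47) = 0x4E; 0x73 ⊕ 0x4E = 0x3D.
C[1]: E(K, 0x3D) = 0xE4; 0x90 ⊕ 0xE4 = 0x74.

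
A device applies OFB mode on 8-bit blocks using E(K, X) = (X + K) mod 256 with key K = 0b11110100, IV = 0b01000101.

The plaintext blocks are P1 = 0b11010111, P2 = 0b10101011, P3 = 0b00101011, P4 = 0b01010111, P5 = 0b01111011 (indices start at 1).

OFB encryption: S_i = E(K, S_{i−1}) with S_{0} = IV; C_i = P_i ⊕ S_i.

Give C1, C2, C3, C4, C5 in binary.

C1 = 0b11101110, C2 = 0b10000110, C3 = 0b00001010, C4 = 0b01000010, C5 = 0b01110010

C1: S = E(K, 0b01000101) = 0b00111001; 0b11010111 ⊕ 0b00111001 = 0b11101110.
C2: S = E(K, 0b00111001) = 0b00101101; 0b10101011 ⊕ 0b00101101 = 0b10000110.
C3: S = E(K, 0b00101101) = 0b00100001; 0b00101011 ⊕ 0b00100001 = 0b00001010.
C4: S = E(K, 0b00100001) = 0b00010101; 0b01010111 ⊕ 0b00010101 = 0b01000010.
C5: S = E(K, 0b00010101) = 0b00001001; 0b01111011 ⊕ 0b00001001 = 0b01110010.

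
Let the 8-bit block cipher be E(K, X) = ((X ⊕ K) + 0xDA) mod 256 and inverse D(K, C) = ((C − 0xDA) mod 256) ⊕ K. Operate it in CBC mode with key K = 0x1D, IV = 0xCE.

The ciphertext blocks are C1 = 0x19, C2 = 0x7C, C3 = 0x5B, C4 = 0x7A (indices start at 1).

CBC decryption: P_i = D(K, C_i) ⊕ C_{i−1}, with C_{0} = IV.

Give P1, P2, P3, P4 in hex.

P1 = 0xEC, P2 = 0xA6, P3 = 0xE0, P4 = 0xE6

P1: D(K, 0x19) = 0x22; 0x22 ⊕ 0xCE = 0xEC.
P2: D(K, 0x7C) = 0xBF; 0xBF ⊕ 0x19 = 0xA6.
P3: D(K, 0x5B) = 0x9C; 0x9C ⊕ 0x7C = 0xE0.
P4: D(K, 0x7A) = 0xBD; 0xBD ⊕ 0x5B = 0xE6.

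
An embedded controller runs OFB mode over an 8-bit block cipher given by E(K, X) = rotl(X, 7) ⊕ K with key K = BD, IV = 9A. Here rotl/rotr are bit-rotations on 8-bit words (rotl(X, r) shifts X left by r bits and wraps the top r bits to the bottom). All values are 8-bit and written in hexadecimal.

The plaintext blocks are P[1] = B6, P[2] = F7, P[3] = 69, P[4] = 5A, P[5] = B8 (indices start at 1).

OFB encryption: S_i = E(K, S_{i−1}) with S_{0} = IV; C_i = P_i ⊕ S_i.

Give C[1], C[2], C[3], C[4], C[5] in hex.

C[1] = 46, C[2] = 32, C[3] = 36, C[4] = 48, C[5] = 0C

C[1]: S = E(K, 9A) = F0; B6 ⊕ F0 = 46.
C[2]: S = E(K, F0) = C5; F7 ⊕ C5 = 32.
C[3]: S = E(K, C5) = 5F; 69 ⊕ 5F = 36.
C[4]: S = E(K, 5F) = 12; 5A ⊕ 12 = 48.
C[5]: S = E(K, 12) = B4; B8 ⊕ B4 = 0C.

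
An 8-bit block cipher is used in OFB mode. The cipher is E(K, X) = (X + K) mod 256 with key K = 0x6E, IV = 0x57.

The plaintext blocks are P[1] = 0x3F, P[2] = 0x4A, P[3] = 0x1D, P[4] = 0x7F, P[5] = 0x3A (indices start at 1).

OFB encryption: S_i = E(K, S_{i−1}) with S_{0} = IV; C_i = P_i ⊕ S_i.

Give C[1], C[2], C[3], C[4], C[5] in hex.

C[1] = 0xFA, C[2] = 0x79, C[3] = 0xBC, C[4] = 0x70, C[5] = 0x47

C[1]: S = E(K, 0x57) = 0xC5; 0x3F ⊕ 0xC5 = 0xFA.
C[2]: S = E(K, 0xC5) = 0x33; 0x4A ⊕ 0x33 = 0x79.
C[3]: S = E(K, 0x33) = 0xA1; 0x1D ⊕ 0xA1 = 0xBC.
C[4]: S = E(K, 0xA1) = 0x0F; 0x7F ⊕ 0x0F = 0x70.
C[5]: S = E(K, 0x0F) = 0x7D; 0x3A ⊕ 0x7D = 0x47.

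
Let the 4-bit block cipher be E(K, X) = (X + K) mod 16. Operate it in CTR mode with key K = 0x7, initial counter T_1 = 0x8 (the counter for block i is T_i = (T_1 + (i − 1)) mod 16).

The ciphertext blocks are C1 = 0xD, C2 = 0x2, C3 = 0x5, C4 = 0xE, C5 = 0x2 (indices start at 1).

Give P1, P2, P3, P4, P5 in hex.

P1 = 0x2, P2 = 0x2, P3 = 0x4, P4 = 0xC, P5 = 0x1

CTR decryption: S_i = E(K, T_i) where T_i is the counter for block i; P_i = C_i ⊕ S_i.
P1: T = 0x8, S = E(K, T) = 0xF; 0xD ⊕ 0xF = 0x2.
P2: T = 0x9, S = E(K, T) = 0x0; 0x2 ⊕ 0x0 = 0x2.
P3: T = 0xA, S = E(K, T) = 0x1; 0x5 ⊕ 0x1 = 0x4.
P4: T = 0xB, S = E(K, T) = 0x2; 0xE ⊕ 0x2 = 0xC.
P5: T = 0xC, S = E(K, T) = 0x3; 0x2 ⊕ 0x3 = 0x1.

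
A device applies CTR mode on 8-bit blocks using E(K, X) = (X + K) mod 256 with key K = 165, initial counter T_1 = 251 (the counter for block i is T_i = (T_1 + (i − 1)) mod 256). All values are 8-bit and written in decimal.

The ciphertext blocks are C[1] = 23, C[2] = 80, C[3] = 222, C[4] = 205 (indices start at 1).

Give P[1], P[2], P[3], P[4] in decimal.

CTR decryption: S_i = E(K, T_i) where T_i is the counter for block i; P_i = C_i ⊕ S_i.
P[1]: T = 251, S = E(K, T) = 160; 23 ⊕ 160 = 183.
P[2]: T = 252, S = E(K, T) = 161; 80 ⊕ 161 = 241.
P[3]: T = 253, S = E(K, T) = 162; 222 ⊕ 162 = 124.
P[4]: T = 254, S = E(K, T) = 163; 205 ⊕ 163 = 110.

P[1] = 183, P[2] = 241, P[3] = 124, P[4] = 110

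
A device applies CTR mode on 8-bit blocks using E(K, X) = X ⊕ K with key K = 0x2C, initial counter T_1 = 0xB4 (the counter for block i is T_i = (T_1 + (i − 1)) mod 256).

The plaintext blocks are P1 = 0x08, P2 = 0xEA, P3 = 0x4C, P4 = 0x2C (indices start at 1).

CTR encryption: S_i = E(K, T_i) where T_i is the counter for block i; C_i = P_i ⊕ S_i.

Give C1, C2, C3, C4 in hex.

C1: T = 0xB4, S = E(K, T) = 0x98; 0x08 ⊕ 0x98 = 0x90.
C2: T = 0xB5, S = E(K, T) = 0x99; 0xEA ⊕ 0x99 = 0x73.
C3: T = 0xB6, S = E(K, T) = 0x9A; 0x4C ⊕ 0x9A = 0xD6.
C4: T = 0xB7, S = E(K, T) = 0x9B; 0x2C ⊕ 0x9B = 0xB7.

C1 = 0x90, C2 = 0x73, C3 = 0xD6, C4 = 0xB7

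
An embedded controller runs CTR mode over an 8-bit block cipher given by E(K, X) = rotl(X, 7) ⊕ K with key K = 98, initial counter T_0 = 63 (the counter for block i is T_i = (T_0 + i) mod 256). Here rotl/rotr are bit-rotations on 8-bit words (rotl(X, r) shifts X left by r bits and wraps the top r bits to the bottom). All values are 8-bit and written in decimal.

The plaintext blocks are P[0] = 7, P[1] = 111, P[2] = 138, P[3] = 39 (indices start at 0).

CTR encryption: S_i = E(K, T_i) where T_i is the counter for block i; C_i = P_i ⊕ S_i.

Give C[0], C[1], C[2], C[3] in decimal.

C[0] = 250, C[1] = 45, C[2] = 72, C[3] = 100

C[0]: T = 63, S = E(K, T) = 253; 7 ⊕ 253 = 250.
C[1]: T = 64, S = E(K, T) = 66; 111 ⊕ 66 = 45.
C[2]: T = 65, S = E(K, T) = 194; 138 ⊕ 194 = 72.
C[3]: T = 66, S = E(K, T) = 67; 39 ⊕ 67 = 100.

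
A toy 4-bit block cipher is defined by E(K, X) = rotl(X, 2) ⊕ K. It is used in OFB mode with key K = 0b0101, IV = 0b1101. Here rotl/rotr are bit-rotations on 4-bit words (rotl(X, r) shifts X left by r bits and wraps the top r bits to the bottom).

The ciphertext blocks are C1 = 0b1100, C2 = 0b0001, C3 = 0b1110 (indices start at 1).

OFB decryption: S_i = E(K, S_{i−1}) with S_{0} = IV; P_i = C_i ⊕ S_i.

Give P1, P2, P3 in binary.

P1: S = E(K, 0b1101) = 0b0010; 0b1100 ⊕ 0b0010 = 0b1110.
P2: S = E(K, 0b0010) = 0b1101; 0b0001 ⊕ 0b1101 = 0b1100.
P3: S = E(K, 0b1101) = 0b0010; 0b1110 ⊕ 0b0010 = 0b1100.

P1 = 0b1110, P2 = 0b1100, P3 = 0b1100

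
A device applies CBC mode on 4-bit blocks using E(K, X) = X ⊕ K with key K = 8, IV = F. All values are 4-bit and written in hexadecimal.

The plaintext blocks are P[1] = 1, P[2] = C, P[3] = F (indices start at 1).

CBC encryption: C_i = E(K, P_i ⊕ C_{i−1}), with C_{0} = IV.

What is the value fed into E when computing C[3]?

C[1]: P[1] ⊕ F = E; E(K, E) = 6.
C[2]: P[2] ⊕ 6 = A; E(K, A) = 2.
C[3]: P[3] ⊕ 2 = D; E(K, D) = 5.
So the input to E for block [3] is D.

D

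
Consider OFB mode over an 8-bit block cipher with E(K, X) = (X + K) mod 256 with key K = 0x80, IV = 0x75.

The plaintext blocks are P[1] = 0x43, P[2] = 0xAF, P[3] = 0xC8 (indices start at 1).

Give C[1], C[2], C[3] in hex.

C[1] = 0xB6, C[2] = 0xDA, C[3] = 0x3D

OFB encryption: S_i = E(K, S_{i−1}) with S_{0} = IV; C_i = P_i ⊕ S_i.
C[1]: S = E(K, 0x75) = 0xF5; 0x43 ⊕ 0xF5 = 0xB6.
C[2]: S = E(K, 0xF5) = 0x75; 0xAF ⊕ 0x75 = 0xDA.
C[3]: S = E(K, 0x75) = 0xF5; 0xC8 ⊕ 0xF5 = 0x3D.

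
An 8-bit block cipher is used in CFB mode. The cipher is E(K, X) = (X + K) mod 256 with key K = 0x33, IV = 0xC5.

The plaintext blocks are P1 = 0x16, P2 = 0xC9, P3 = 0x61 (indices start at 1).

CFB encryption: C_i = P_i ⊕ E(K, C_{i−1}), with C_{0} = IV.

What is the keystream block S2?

0x21

C1: E(K, 0xC5) = 0xF8; 0x16 ⊕ 0xF8 = 0xEE.
C2: E(K, 0xEE) = 0x21; 0xC9 ⊕ 0x21 = 0xE8.
So S2 = 0x21.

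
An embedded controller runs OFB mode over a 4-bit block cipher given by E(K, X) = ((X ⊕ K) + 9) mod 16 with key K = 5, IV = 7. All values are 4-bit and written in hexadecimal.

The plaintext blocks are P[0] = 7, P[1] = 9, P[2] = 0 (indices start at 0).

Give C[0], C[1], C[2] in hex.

C[0] = C, C[1] = E, C[2] = B

OFB encryption: S_i = E(K, S_{i−1}) with S_{−1} = IV; C_i = P_i ⊕ S_i.
C[0]: S = E(K, 7) = B; 7 ⊕ B = C.
C[1]: S = E(K, B) = 7; 9 ⊕ 7 = E.
C[2]: S = E(K, 7) = B; 0 ⊕ B = B.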